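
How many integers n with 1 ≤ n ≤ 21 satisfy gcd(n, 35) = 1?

35 = 5·7. Inclusion–exclusion on these primes:
21 − ⌊21/5⌋ − ⌊21/7⌋ + ⌊21/35⌋ = 14

14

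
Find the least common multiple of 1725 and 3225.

74175

1725 = 3 · 5² · 23; 3225 = 3 · 5² · 43
max exponents: 3 · 5² · 23 · 43 = 74175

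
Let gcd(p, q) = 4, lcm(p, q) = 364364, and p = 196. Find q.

Using pq = gcd(p,q)·lcm(p,q) = 4·364364 = 1457456, we get q = 1457456/196 = 7436.

7436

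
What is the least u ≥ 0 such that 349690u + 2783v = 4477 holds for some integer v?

Reduce mod 2783: 349690u ≡ 4477 (mod 2783). With g = gcd(349690, 2783) = 121 dividing 4477, divide through: 2890u ≡ 37 (mod 23).
Since gcd(2890, 23) = 1, u ≡ 37·(2890)⁻¹ ≡ 4 (mod 23). Smallest non-negative: 4.

4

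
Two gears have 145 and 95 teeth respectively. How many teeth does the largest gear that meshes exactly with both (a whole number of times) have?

Euclid: 145 = 1·95 + 50; 95 = 1·50 + 45; 50 = 1·45 + 5; 45 = 9·5 + 0. Last nonzero remainder: 5.

5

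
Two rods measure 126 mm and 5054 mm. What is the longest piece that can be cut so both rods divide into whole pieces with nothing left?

14

Euclid: 5054 = 40·126 + 14; 126 = 9·14 + 0. Last nonzero remainder: 14.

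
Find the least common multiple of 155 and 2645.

155 = 5 · 31; 2645 = 5 · 23²
max exponents: 5 · 23² · 31 = 81995

81995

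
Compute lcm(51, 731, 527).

67983

51 = 3 · 17; 731 = 17 · 43; 527 = 17 · 31
lcm takes max exponent of each prime: 3 · 17 · 31 · 43 = 67983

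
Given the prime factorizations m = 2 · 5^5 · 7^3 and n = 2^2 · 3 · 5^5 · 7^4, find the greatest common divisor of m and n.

min exponent per shared prime: 2 · 5^5 · 7^3 = 2143750

2143750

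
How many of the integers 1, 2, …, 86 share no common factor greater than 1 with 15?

Prime factors of 15: 3, 5. Count integers ≤ 86 divisible by none of them.
By inclusion–exclusion: 86 − ⌊86/3⌋ − ⌊86/5⌋ + ⌊86/15⌋ = 46.

46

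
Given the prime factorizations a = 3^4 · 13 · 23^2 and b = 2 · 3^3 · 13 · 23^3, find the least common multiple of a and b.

max exponent per prime: 2 · 3^4 · 13 · 23^3 = 25623702

25623702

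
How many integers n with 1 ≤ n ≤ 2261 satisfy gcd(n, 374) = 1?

374 = 2·11·17. Inclusion–exclusion on these primes:
2261 − ⌊2261/2⌋ − ⌊2261/11⌋ − ⌊2261/17⌋ + ⌊2261/22⌋ + ⌊2261/34⌋ + ⌊2261/187⌋ − ⌊2261/374⌋ = 967

967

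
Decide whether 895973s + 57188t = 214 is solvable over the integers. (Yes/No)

Yes

gcd(895973, 57188): 895973 = 15·57188 + 38153; 57188 = 1·38153 + 19035; 38153 = 2·19035 + 83; 19035 = 229·83 + 28; 83 = 2·28 + 27; 28 = 1·27 + 1; 27 = 27·1 + 0 → 1
1 divides 214, so a solution exists.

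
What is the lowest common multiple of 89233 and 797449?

89233 = 17 · 29 · 181; 797449 = 19² · 47²
max exponents: 17 · 19² · 29 · 47² · 181 = 71158766617

71158766617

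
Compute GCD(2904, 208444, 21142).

2

2904 = 2³ · 3 · 11²; 208444 = 2² · 31 · 41²; 21142 = 2 · 11 · 31²
gcd takes min exponent of each prime: 2 = 2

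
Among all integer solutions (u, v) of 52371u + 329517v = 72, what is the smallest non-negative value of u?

Euclid: 329517 = 6·52371 + 15291; 52371 = 3·15291 + 6498; 15291 = 2·6498 + 2295; 6498 = 2·2295 + 1908; 2295 = 1·1908 + 387; 1908 = 4·387 + 360; 387 = 1·360 + 27; 360 = 13·27 + 9; 27 = 3·9 + 0 → gcd = 9; 72 = 9·8.
Back-substitution yields 52371·(11917) + 329517·(-1894) = 9, so one solution is u = 11917·8 = 95336, v = -1894·8 = -15152.
Solutions in u differ by 329517/9 = 36613; the one in [0, 36613) is 95336 mod 36613 = 22110.

22110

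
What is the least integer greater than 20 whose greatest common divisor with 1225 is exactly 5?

30

gcd(t, 1225) = 5 forces 5 | t; write t = 5s. Then gcd(5s, 5·245) = 5·gcd(s, 245), so need gcd(s, 245) = 1.
5s > 20 gives s ≥ 5. The least s ≥ 5 coprime to 245 is 6, so t = 5·6 = 30.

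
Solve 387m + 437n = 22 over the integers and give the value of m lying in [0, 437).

Reduce mod 437: 387m ≡ 22 (mod 437). With g = gcd(387, 437) = 1 dividing 22, divide through: 387m ≡ 22 (mod 437).
Since gcd(387, 437) = 1, m ≡ 22·(387)⁻¹ ≡ 52 (mod 437). Smallest non-negative: 52.

52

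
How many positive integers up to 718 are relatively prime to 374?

Prime factors of 374: 2, 11, 17. Count integers ≤ 718 divisible by none of them.
By inclusion–exclusion: 718 − ⌊718/2⌋ − ⌊718/11⌋ − ⌊718/17⌋ + ⌊718/22⌋ + ⌊718/34⌋ + ⌊718/187⌋ − ⌊718/374⌋ = 307.

307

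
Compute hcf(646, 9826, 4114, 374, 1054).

gcd(646, 9826): 9826 = 15·646 + 136; 646 = 4·136 + 102; 136 = 1·102 + 34; 102 = 3·34 + 0 → 34
gcd(34, 4114): 4114 = 121·34 + 0 → 34
gcd(34, 374): 374 = 11·34 + 0 → 34
gcd(34, 1054): 1054 = 31·34 + 0 → 34

34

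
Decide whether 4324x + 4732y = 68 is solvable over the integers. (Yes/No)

Yes

By Bézout, 4324x + 4732y = 68 has integer solutions iff gcd(4324, 4732) | 68.
Euclid: 4732 = 1·4324 + 408; 4324 = 10·408 + 244; 408 = 1·244 + 164; 244 = 1·164 + 80; 164 = 2·80 + 4; 80 = 20·4 + 0. gcd = 4; 68 mod 4 = 0. Yes.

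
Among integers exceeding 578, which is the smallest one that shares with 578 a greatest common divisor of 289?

Multiples of 289 above 578: 289·3, 289·4, … . Need the cofactor coprime to 578/289 = 2.
Checking s = 3, 4, … the first with gcd(s, 2) = 1 is s = 3, giving 867.

867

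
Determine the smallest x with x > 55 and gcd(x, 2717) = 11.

Multiples of 11 above 55: 11·6, 11·7, … . Need the cofactor coprime to 2717/11 = 247.
Checking s = 6, 7, … the first with gcd(s, 247) = 1 is s = 6, giving 66.

66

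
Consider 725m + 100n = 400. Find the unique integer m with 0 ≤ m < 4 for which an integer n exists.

gcd(725, 100) = 25 (Euclid: 725 = 7·100 + 25; 100 = 4·25 + 0), and 25 | 400.
Extended Euclid: 725·(1) + 100·(-7) = 25. Scale by 16: m₀ = 16.
General solution m = m₀ + 4t; reducing mod 4 gives m = 0 (and n = 4).

0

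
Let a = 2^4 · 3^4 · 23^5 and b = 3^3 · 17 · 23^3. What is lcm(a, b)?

141805508976

max exponent per prime: 2^4 · 3^4 · 17 · 23^5 = 141805508976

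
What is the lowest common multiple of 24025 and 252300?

242460300

gcd first: 252300 = 10·24025 + 12050; 24025 = 1·12050 + 11975; 12050 = 1·11975 + 75; 11975 = 159·75 + 50; 75 = 1·50 + 25; 50 = 2·25 + 0 → gcd = 25
lcm = 24025·252300/gcd = 6061507500/25 = 242460300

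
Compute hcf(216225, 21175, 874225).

gcd(216225, 21175): 216225 = 10·21175 + 4475; 21175 = 4·4475 + 3275; 4475 = 1·3275 + 1200; 3275 = 2·1200 + 875; 1200 = 1·875 + 325; 875 = 2·325 + 225; 325 = 1·225 + 100; 225 = 2·100 + 25; 100 = 4·25 + 0 → 25
gcd(25, 874225): 874225 = 34969·25 + 0 → 25

25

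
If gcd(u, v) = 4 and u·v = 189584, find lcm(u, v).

47396

For any two positive integers, gcd × lcm equals their product. Hence lcm = 189584 / 4 = 47396.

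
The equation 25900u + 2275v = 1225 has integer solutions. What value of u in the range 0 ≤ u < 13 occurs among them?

gcd(25900, 2275) = 175 (Euclid: 25900 = 11·2275 + 875; 2275 = 2·875 + 525; 875 = 1·525 + 350; 525 = 1·350 + 175; 350 = 2·175 + 0), and 175 | 1225.
Extended Euclid: 25900·(-5) + 2275·(57) = 175. Scale by 7: u₀ = -35.
General solution u = u₀ + 13t; reducing mod 13 gives u = 4 (and v = -45).

4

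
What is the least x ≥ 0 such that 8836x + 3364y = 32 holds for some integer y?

541

Reduce mod 3364: 8836x ≡ 32 (mod 3364). With g = gcd(8836, 3364) = 4 dividing 32, divide through: 2209x ≡ 8 (mod 841).
Since gcd(2209, 841) = 1, x ≡ 8·(2209)⁻¹ ≡ 541 (mod 841). Smallest non-negative: 541.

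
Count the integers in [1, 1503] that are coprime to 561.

858

561 = 3·11·17. Inclusion–exclusion on these primes:
1503 − ⌊1503/3⌋ − ⌊1503/11⌋ − ⌊1503/17⌋ + ⌊1503/33⌋ + ⌊1503/51⌋ + ⌊1503/187⌋ − ⌊1503/561⌋ = 858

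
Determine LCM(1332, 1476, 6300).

lcm(1332, 1476) = 1332·1476/gcd = 1966032/36 = 54612
lcm(54612, 6300) = 54612·6300/gcd = 344055600/36 = 9557100

9557100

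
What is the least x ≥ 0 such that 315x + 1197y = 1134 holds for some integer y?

15

Euclid: 1197 = 3·315 + 252; 315 = 1·252 + 63; 252 = 4·63 + 0 → gcd = 63; 1134 = 63·18.
Back-substitution yields 315·(4) + 1197·(-1) = 63, so one solution is x = 4·18 = 72, y = -1·18 = -18.
Solutions in x differ by 1197/63 = 19; the one in [0, 19) is 72 mod 19 = 15.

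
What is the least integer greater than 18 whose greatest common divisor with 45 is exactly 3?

21

Multiples of 3 above 18: 3·7, 3·8, … . Need the cofactor coprime to 45/3 = 15.
Checking s = 7, 8, … the first with gcd(s, 15) = 1 is s = 7, giving 21.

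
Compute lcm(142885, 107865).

gcd first: 142885 = 1·107865 + 35020; 107865 = 3·35020 + 2805; 35020 = 12·2805 + 1360; 2805 = 2·1360 + 85; 1360 = 16·85 + 0 → gcd = 85
lcm = 142885·107865/gcd = 15412290525/85 = 181321065

181321065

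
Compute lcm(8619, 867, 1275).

3663075

lcm(8619, 867) = 8619·867/gcd = 7472673/51 = 146523
lcm(146523, 1275) = 146523·1275/gcd = 186816825/51 = 3663075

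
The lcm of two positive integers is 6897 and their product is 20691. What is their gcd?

3

From gcd × lcm = mn: gcd = 20691 / 6897 = 3.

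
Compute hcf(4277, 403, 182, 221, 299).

gcd(4277, 403): 4277 = 10·403 + 247; 403 = 1·247 + 156; 247 = 1·156 + 91; 156 = 1·91 + 65; 91 = 1·65 + 26; 65 = 2·26 + 13; 26 = 2·13 + 0 → 13
gcd(13, 182): 182 = 14·13 + 0 → 13
gcd(13, 221): 221 = 17·13 + 0 → 13
gcd(13, 299): 299 = 23·13 + 0 → 13

13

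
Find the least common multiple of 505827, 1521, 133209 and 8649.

39223059292053

505827 = 3² · 7² · 31 · 37; 1521 = 3² · 13²; 133209 = 3² · 19² · 41; 8649 = 3² · 31²
lcm takes max exponent of each prime: 3² · 7² · 13² · 19² · 31² · 37 · 41 = 39223059292053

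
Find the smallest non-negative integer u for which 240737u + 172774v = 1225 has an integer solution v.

gcd(240737, 172774) = 49 (Euclid: 240737 = 1·172774 + 67963; 172774 = 2·67963 + 36848; 67963 = 1·36848 + 31115; 36848 = 1·31115 + 5733; 31115 = 5·5733 + 2450; 5733 = 2·2450 + 833; 2450 = 2·833 + 784; 833 = 1·784 + 49; 784 = 16·49 + 0), and 49 | 1225.
Extended Euclid: 240737·(-211) + 172774·(294) = 49. Scale by 25: u₀ = -5275.
General solution u = u₀ + 3526t; reducing mod 3526 gives u = 1777 (and v = -2476).

1777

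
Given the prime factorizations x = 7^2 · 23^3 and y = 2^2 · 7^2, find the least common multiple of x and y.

max exponent per prime: 2^2 · 7^2 · 23^3 = 2384732

2384732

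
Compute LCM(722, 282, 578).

722 = 2 · 19²; 282 = 2 · 3 · 47; 578 = 2 · 17²
lcm takes max exponent of each prime: 2 · 3 · 17² · 19² · 47 = 29420778

29420778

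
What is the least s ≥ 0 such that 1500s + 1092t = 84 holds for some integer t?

gcd(1500, 1092) = 12 (Euclid: 1500 = 1·1092 + 408; 1092 = 2·408 + 276; 408 = 1·276 + 132; 276 = 2·132 + 12; 132 = 11·12 + 0), and 12 | 84.
Extended Euclid: 1500·(-8) + 1092·(11) = 12. Scale by 7: s₀ = -56.
General solution s = s₀ + 91k; reducing mod 91 gives s = 35 (and t = -48).

35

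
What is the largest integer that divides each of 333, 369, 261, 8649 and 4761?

9

gcd(333, 369): 369 = 1·333 + 36; 333 = 9·36 + 9; 36 = 4·9 + 0 → 9
gcd(9, 261): 261 = 29·9 + 0 → 9
gcd(9, 8649): 8649 = 961·9 + 0 → 9
gcd(9, 4761): 4761 = 529·9 + 0 → 9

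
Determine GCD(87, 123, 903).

gcd(87, 123): 123 = 1·87 + 36; 87 = 2·36 + 15; 36 = 2·15 + 6; 15 = 2·6 + 3; 6 = 2·3 + 0 → 3
gcd(3, 903): 903 = 301·3 + 0 → 3

3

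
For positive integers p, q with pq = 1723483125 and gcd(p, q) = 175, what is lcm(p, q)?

9848475

gcd·lcm = product, so lcm = 1723483125/175 = 9848475.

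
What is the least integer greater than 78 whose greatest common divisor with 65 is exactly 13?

Multiples of 13 above 78: 13·7, 13·8, … . Need the cofactor coprime to 65/13 = 5.
Checking s = 7, 8, … the first with gcd(s, 5) = 1 is s = 7, giving 91.

91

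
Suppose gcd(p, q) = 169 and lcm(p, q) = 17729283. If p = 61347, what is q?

48841

p·q = gcd·lcm = 169·17729283 = 2996248827, so q = 2996248827/61347 = 48841.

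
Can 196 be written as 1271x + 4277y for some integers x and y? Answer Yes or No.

By Bézout, 1271x + 4277y = 196 has integer solutions iff gcd(1271, 4277) | 196.
Euclid: 4277 = 3·1271 + 464; 1271 = 2·464 + 343; 464 = 1·343 + 121; 343 = 2·121 + 101; 121 = 1·101 + 20; 101 = 5·20 + 1; 20 = 20·1 + 0. gcd = 1; 196 mod 1 = 0. Yes.

Yes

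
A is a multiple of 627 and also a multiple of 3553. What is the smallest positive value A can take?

gcd first: 3553 = 5·627 + 418; 627 = 1·418 + 209; 418 = 2·209 + 0 → gcd = 209
lcm = 627·3553/gcd = 2227731/209 = 10659

10659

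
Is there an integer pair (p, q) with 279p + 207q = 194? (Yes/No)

By Bézout, 279p + 207q = 194 has integer solutions iff gcd(279, 207) | 194.
Euclid: 279 = 1·207 + 72; 207 = 2·72 + 63; 72 = 1·63 + 9; 63 = 7·9 + 0. gcd = 9; 194 mod 9 = 5. No.

No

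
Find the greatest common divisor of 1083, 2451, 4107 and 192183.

3

1083 = 3 · 19²; 2451 = 3 · 19 · 43; 4107 = 3 · 37²; 192183 = 3 · 29 · 47²
gcd takes min exponent of each prime: 3 = 3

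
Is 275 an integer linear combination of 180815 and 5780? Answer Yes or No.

By Bézout, 180815s + 5780t = 275 has integer solutions iff gcd(180815, 5780) | 275.
Euclid: 180815 = 31·5780 + 1635; 5780 = 3·1635 + 875; 1635 = 1·875 + 760; 875 = 1·760 + 115; 760 = 6·115 + 70; 115 = 1·70 + 45; 70 = 1·45 + 25; 45 = 1·25 + 20; 25 = 1·20 + 5; 20 = 4·5 + 0. gcd = 5; 275 mod 5 = 0. Yes.

Yes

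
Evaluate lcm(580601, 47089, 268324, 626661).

39075198600016404

580601 = 7² · 17² · 41; 47089 = 7² · 31²; 268324 = 2² · 7² · 37²; 626661 = 3² · 7⁴ · 29
lcm takes max exponent of each prime: 2² · 3² · 7⁴ · 17² · 29 · 31² · 37² · 41 = 39075198600016404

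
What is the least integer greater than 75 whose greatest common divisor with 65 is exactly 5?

80

Multiples of 5 above 75: 5·16, 5·17, … . Need the cofactor coprime to 65/5 = 13.
Checking s = 16, 17, … the first with gcd(s, 13) = 1 is s = 16, giving 80.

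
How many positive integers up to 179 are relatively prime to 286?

76

Prime factors of 286: 2, 11, 13. Count integers ≤ 179 divisible by none of them.
By inclusion–exclusion: 179 − ⌊179/2⌋ − ⌊179/11⌋ − ⌊179/13⌋ + ⌊179/22⌋ + ⌊179/26⌋ + ⌊179/143⌋ − ⌊179/286⌋ = 76.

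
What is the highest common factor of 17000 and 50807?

1

Euclid: 50807 = 2·17000 + 16807; 17000 = 1·16807 + 193; 16807 = 87·193 + 16; 193 = 12·16 + 1; 16 = 16·1 + 0. Last nonzero remainder: 1.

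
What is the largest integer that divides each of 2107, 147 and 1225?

gcd(2107, 147): 2107 = 14·147 + 49; 147 = 3·49 + 0 → 49
gcd(49, 1225): 1225 = 25·49 + 0 → 49

49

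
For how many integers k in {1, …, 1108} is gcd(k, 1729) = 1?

831

1729 = 7·13·19. Inclusion–exclusion on these primes:
1108 − ⌊1108/7⌋ − ⌊1108/13⌋ − ⌊1108/19⌋ + ⌊1108/91⌋ + ⌊1108/133⌋ + ⌊1108/247⌋ − ⌊1108/1729⌋ = 831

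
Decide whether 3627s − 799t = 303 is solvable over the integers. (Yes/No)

By Bézout, 3627s − 799t = 303 has integer solutions iff gcd(3627, 799) | 303.
Euclid: 3627 = 4·799 + 431; 799 = 1·431 + 368; 431 = 1·368 + 63; 368 = 5·63 + 53; 63 = 1·53 + 10; 53 = 5·10 + 3; 10 = 3·3 + 1; 3 = 3·1 + 0. gcd = 1; 303 mod 1 = 0. Yes.

Yes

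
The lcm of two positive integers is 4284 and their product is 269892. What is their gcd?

From gcd × lcm = mn: gcd = 269892 / 4284 = 63.

63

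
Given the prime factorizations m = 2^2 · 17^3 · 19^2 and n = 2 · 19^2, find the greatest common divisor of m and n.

722

min exponent per shared prime: 2 · 19^2 = 722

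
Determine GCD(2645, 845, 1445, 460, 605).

5

gcd(2645, 845): 2645 = 3·845 + 110; 845 = 7·110 + 75; 110 = 1·75 + 35; 75 = 2·35 + 5; 35 = 7·5 + 0 → 5
gcd(5, 1445): 1445 = 289·5 + 0 → 5
gcd(5, 460): 460 = 92·5 + 0 → 5
gcd(5, 605): 605 = 121·5 + 0 → 5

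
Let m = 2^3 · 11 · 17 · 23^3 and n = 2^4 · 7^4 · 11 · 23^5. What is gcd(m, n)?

min exponent per shared prime: 2^3 · 11 · 23^3 = 1070696

1070696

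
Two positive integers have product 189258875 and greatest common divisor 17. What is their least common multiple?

Since gcd(a,b)·lcm(a,b) = ab, lcm = 189258875/17 = 11132875.

11132875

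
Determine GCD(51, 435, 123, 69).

3

gcd(51, 435): 435 = 8·51 + 27; 51 = 1·27 + 24; 27 = 1·24 + 3; 24 = 8·3 + 0 → 3
gcd(3, 123): 123 = 41·3 + 0 → 3
gcd(3, 69): 69 = 23·3 + 0 → 3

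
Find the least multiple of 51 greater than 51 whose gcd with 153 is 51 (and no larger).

102

gcd(k, 153) = 51 forces 51 | k; write k = 51s. Then gcd(51s, 51·3) = 51·gcd(s, 3), so need gcd(s, 3) = 1.
51s > 51 gives s ≥ 2. The least s ≥ 2 coprime to 3 is 2, so k = 51·2 = 102.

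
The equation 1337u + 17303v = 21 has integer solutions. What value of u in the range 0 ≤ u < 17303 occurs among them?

Euclid: 17303 = 12·1337 + 1259; 1337 = 1·1259 + 78; 1259 = 16·78 + 11; 78 = 7·11 + 1; 11 = 11·1 + 0 → gcd = 1; 21 = 1·21.
Back-substitution yields 1337·(1553) + 17303·(-120) = 1, so one solution is u = 1553·21 = 32613, v = -120·21 = -2520.
Solutions in u differ by 17303/1 = 17303; the one in [0, 17303) is 32613 mod 17303 = 15310.

15310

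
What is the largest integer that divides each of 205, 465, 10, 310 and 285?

5

205 = 5 · 41; 465 = 3 · 5 · 31; 10 = 2 · 5; 310 = 2 · 5 · 31; 285 = 3 · 5 · 19
gcd takes min exponent of each prime: 5 = 5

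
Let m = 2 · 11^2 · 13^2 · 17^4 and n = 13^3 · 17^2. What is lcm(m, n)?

44405944154

max exponent per prime: 2 · 11^2 · 13^3 · 17^4 = 44405944154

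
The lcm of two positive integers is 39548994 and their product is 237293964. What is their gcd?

gcd·lcm = product, so gcd = 237293964/39548994 = 6.

6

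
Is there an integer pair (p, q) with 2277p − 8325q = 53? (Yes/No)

No

gcd(2277, 8325): 8325 = 3·2277 + 1494; 2277 = 1·1494 + 783; 1494 = 1·783 + 711; 783 = 1·711 + 72; 711 = 9·72 + 63; 72 = 1·63 + 9; 63 = 7·9 + 0 → 9
9 does not divide 53, so a solution does not exist.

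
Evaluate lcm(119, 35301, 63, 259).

119 = 7 · 17; 35301 = 3 · 7 · 41²; 63 = 3² · 7; 259 = 7 · 37
lcm takes max exponent of each prime: 3² · 7 · 17 · 37 · 41² = 66612987

66612987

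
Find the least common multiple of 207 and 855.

19665

gcd first: 855 = 4·207 + 27; 207 = 7·27 + 18; 27 = 1·18 + 9; 18 = 2·9 + 0 → gcd = 9
lcm = 207·855/gcd = 176985/9 = 19665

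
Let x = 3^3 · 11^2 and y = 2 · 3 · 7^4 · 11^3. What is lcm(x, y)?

172569474

max exponent per prime: 2 · 3^3 · 7^4 · 11^3 = 172569474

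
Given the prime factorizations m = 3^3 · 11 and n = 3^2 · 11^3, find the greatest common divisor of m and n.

min exponent per shared prime: 3^2 · 11 = 99

99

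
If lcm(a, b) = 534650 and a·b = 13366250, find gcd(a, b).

25

gcd·lcm = product, so gcd = 13366250/534650 = 25.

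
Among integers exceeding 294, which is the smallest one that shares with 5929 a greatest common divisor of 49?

343

5929 = 49·121. Any a with gcd(a, 5929) = 49 is a multiple of 49, say 49s, with s coprime to 121.
Need s > 294/49, so s ≥ 7. First s ≥ 7 with gcd(s, 121) = 1 is s = 7. Thus a = 49·7 = 343.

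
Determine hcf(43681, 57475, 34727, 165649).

121

gcd(43681, 57475): 57475 = 1·43681 + 13794; 43681 = 3·13794 + 2299; 13794 = 6·2299 + 0 → 2299
gcd(2299, 34727): 34727 = 15·2299 + 242; 2299 = 9·242 + 121; 242 = 2·121 + 0 → 121
gcd(121, 165649): 165649 = 1369·121 + 0 → 121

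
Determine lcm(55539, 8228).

222156

55539 = 3³ · 11² · 17; 8228 = 2² · 11² · 17
max exponents: 2² · 3³ · 11² · 17 = 222156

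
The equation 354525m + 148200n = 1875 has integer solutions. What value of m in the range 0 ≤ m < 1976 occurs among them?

gcd(354525, 148200) = 75 (Euclid: 354525 = 2·148200 + 58125; 148200 = 2·58125 + 31950; 58125 = 1·31950 + 26175; 31950 = 1·26175 + 5775; 26175 = 4·5775 + 3075; 5775 = 1·3075 + 2700; 3075 = 1·2700 + 375; 2700 = 7·375 + 75; 375 = 5·75 + 0), and 75 | 1875.
Extended Euclid: 354525·(-385) + 148200·(921) = 75. Scale by 25: m₀ = -9625.
General solution m = m₀ + 1976t; reducing mod 1976 gives m = 255 (and n = -610).

255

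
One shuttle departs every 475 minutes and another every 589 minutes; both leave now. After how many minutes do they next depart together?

gcd first: 589 = 1·475 + 114; 475 = 4·114 + 19; 114 = 6·19 + 0 → gcd = 19
lcm = 475·589/gcd = 279775/19 = 14725

14725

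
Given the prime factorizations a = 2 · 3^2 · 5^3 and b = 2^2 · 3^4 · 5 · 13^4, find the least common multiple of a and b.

max exponent per prime: 2^2 · 3^4 · 5^3 · 13^4 = 1156720500

1156720500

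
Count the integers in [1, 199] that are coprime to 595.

595 = 5·7·17. Inclusion–exclusion on these primes:
199 − ⌊199/5⌋ − ⌊199/7⌋ − ⌊199/17⌋ + ⌊199/35⌋ + ⌊199/85⌋ + ⌊199/119⌋ − ⌊199/595⌋ = 129

129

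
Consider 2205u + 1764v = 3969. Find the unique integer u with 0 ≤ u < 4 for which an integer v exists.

gcd(2205, 1764) = 441 (Euclid: 2205 = 1·1764 + 441; 1764 = 4·441 + 0), and 441 | 3969.
Extended Euclid: 2205·(1) + 1764·(-1) = 441. Scale by 9: u₀ = 9.
General solution u = u₀ + 4t; reducing mod 4 gives u = 1 (and v = 1).

1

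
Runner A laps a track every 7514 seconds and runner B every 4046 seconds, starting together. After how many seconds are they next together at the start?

7514 = 2 · 13 · 17²; 4046 = 2 · 7 · 17²
max exponents: 2 · 7 · 13 · 17² = 52598

52598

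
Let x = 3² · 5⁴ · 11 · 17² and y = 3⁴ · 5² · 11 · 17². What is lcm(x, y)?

max exponent per prime: 3⁴ · 5⁴ · 11 · 17² = 160936875

160936875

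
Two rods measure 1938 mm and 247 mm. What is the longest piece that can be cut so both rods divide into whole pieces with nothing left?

Euclid: 1938 = 7·247 + 209; 247 = 1·209 + 38; 209 = 5·38 + 19; 38 = 2·19 + 0. Last nonzero remainder: 19.

19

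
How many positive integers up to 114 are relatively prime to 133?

Prime factors of 133: 7, 19. Count integers ≤ 114 divisible by none of them.
By inclusion–exclusion: 114 − ⌊114/7⌋ − ⌊114/19⌋ + ⌊114/133⌋ = 92.

92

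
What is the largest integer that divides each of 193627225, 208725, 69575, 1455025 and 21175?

193627225 = 5² · 11⁴ · 23²; 208725 = 3 · 5² · 11² · 23; 69575 = 5² · 11² · 23; 1455025 = 5² · 11² · 13 · 37; 21175 = 5² · 7 · 11²
gcd takes min exponent of each prime: 5² · 11² = 3025

3025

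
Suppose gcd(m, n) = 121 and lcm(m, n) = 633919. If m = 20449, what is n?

m·n = gcd·lcm = 121·633919 = 76704199, so n = 76704199/20449 = 3751.

3751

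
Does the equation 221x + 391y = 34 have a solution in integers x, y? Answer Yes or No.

Yes

gcd(221, 391): 391 = 1·221 + 170; 221 = 1·170 + 51; 170 = 3·51 + 17; 51 = 3·17 + 0 → 17
17 divides 34, so a solution exists.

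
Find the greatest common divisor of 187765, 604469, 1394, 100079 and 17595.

gcd(187765, 604469): 604469 = 3·187765 + 41174; 187765 = 4·41174 + 23069; 41174 = 1·23069 + 18105; 23069 = 1·18105 + 4964; 18105 = 3·4964 + 3213; 4964 = 1·3213 + 1751; 3213 = 1·1751 + 1462; 1751 = 1·1462 + 289; 1462 = 5·289 + 17; 289 = 17·17 + 0 → 17
gcd(17, 1394): 1394 = 82·17 + 0 → 17
gcd(17, 100079): 100079 = 5887·17 + 0 → 17
gcd(17, 17595): 17595 = 1035·17 + 0 → 17

17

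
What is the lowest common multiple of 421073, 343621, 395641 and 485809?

28101309229813

lcm(421073, 343621) = 421073·343621/gcd = 144689525333/289 = 500655797
lcm(500655797, 395641) = 500655797·395641/gcd = 198079960180877/289 = 685397786093
lcm(685397786093, 485809) = 685397786093·485809/gcd = 332972413064054237/11849 = 28101309229813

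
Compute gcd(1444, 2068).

1444 = 2² · 19²
2068 = 2² · 11 · 47
Common: 2² = 4

4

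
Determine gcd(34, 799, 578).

34 = 2 · 17; 799 = 17 · 47; 578 = 2 · 17²
gcd takes min exponent of each prime: 17 = 17

17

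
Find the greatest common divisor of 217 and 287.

Euclid: 287 = 1·217 + 70; 217 = 3·70 + 7; 70 = 10·7 + 0. Last nonzero remainder: 7.

7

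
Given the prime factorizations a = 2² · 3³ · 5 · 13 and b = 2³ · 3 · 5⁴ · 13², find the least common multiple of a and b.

22815000

max exponent per prime: 2³ · 3³ · 5⁴ · 13² = 22815000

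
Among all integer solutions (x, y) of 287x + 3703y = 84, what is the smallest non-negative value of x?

39

gcd(287, 3703) = 7 (Euclid: 3703 = 12·287 + 259; 287 = 1·259 + 28; 259 = 9·28 + 7; 28 = 4·7 + 0), and 7 | 84.
Extended Euclid: 287·(-129) + 3703·(10) = 7. Scale by 12: x₀ = -1548.
General solution x = x₀ + 529t; reducing mod 529 gives x = 39 (and y = -3).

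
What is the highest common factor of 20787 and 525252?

507

20787 = 3 · 13² · 41
525252 = 2² · 3 · 7 · 13² · 37
Common: 3 · 13² = 507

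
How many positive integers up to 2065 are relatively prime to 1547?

1538

Prime factors of 1547: 7, 13, 17. Count integers ≤ 2065 divisible by none of them.
By inclusion–exclusion: 2065 − ⌊2065/7⌋ − ⌊2065/13⌋ − ⌊2065/17⌋ + ⌊2065/91⌋ + ⌊2065/119⌋ + ⌊2065/221⌋ − ⌊2065/1547⌋ = 1538.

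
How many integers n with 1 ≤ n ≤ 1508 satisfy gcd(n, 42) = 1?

431

42 = 2·3·7. Inclusion–exclusion on these primes:
1508 − ⌊1508/2⌋ − ⌊1508/3⌋ − ⌊1508/7⌋ + ⌊1508/6⌋ + ⌊1508/14⌋ + ⌊1508/21⌋ − ⌊1508/42⌋ = 431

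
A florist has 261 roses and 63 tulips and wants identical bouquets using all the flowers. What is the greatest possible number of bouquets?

Euclid: 261 = 4·63 + 9; 63 = 7·9 + 0. Last nonzero remainder: 9.

9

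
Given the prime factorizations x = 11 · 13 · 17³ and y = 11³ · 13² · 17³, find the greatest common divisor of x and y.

702559

min exponent per shared prime: 11 · 13 · 17³ = 702559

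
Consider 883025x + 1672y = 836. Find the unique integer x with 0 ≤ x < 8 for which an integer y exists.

4

Euclid: 883025 = 528·1672 + 209; 1672 = 8·209 + 0 → gcd = 209; 836 = 209·4.
Back-substitution yields 883025·(1) + 1672·(-528) = 209, so one solution is x = 1·4 = 4, y = -528·4 = -2112.
Solutions in x differ by 1672/209 = 8; the one in [0, 8) is 4 mod 8 = 4.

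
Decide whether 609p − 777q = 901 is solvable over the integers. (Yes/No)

By Bézout, 609p − 777q = 901 has integer solutions iff gcd(609, 777) | 901.
Euclid: 777 = 1·609 + 168; 609 = 3·168 + 105; 168 = 1·105 + 63; 105 = 1·63 + 42; 63 = 1·42 + 21; 42 = 2·21 + 0. gcd = 21; 901 mod 21 = 19. No.

No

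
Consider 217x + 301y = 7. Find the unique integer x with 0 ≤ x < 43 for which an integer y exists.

25

Euclid: 301 = 1·217 + 84; 217 = 2·84 + 49; 84 = 1·49 + 35; 49 = 1·35 + 14; 35 = 2·14 + 7; 14 = 2·7 + 0 → gcd = 7; 7 = 7·1.
Back-substitution yields 217·(-18) + 301·(13) = 7, so one solution is x = -18·1 = -18, y = 13·1 = 13.
Solutions in x differ by 301/7 = 43; the one in [0, 43) is -18 mod 43 = 25.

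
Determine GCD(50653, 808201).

1

Euclid: 808201 = 15·50653 + 48406; 50653 = 1·48406 + 2247; 48406 = 21·2247 + 1219; 2247 = 1·1219 + 1028; 1219 = 1·1028 + 191; 1028 = 5·191 + 73; 191 = 2·73 + 45; 73 = 1·45 + 28; 45 = 1·28 + 17; 28 = 1·17 + 11; 17 = 1·11 + 6; 11 = 1·6 + 5; 6 = 1·5 + 1; 5 = 5·1 + 0. Last nonzero remainder: 1.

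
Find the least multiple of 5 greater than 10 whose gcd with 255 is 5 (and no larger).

20

gcd(t, 255) = 5 forces 5 | t; write t = 5s. Then gcd(5s, 5·51) = 5·gcd(s, 51), so need gcd(s, 51) = 1.
5s > 10 gives s ≥ 3. The least s ≥ 3 coprime to 51 is 4, so t = 5·4 = 20.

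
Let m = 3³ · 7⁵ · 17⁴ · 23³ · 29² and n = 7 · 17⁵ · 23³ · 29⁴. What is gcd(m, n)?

5982369441209

min exponent per shared prime: 7 · 17⁴ · 23³ · 29² = 5982369441209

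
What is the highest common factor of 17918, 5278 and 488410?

17918 = 2 · 17² · 31; 5278 = 2 · 7 · 13 · 29; 488410 = 2 · 5 · 13² · 17²
gcd takes min exponent of each prime: 2 = 2

2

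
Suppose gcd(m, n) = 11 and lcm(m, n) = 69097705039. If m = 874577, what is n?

869077

Using mn = gcd(m,n)·lcm(m,n) = 11·69097705039 = 760074755429, we get n = 760074755429/874577 = 869077.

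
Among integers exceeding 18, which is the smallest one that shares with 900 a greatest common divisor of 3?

gcd(t, 900) = 3 forces 3 | t; write t = 3s. Then gcd(3s, 3·300) = 3·gcd(s, 300), so need gcd(s, 300) = 1.
3s > 18 gives s ≥ 7. The least s ≥ 7 coprime to 300 is 7, so t = 3·7 = 21.

21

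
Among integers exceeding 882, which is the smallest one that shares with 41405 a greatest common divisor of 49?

931

Multiples of 49 above 882: 49·19, 49·20, … . Need the cofactor coprime to 41405/49 = 845.
Checking s = 19, 20, … the first with gcd(s, 845) = 1 is s = 19, giving 931.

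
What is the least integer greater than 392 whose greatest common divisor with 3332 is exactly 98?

490

Multiples of 98 above 392: 98·5, 98·6, … . Need the cofactor coprime to 3332/98 = 34.
Checking s = 5, 6, … the first with gcd(s, 34) = 1 is s = 5, giving 490.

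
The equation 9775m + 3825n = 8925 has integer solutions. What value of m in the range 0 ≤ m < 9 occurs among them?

Reduce mod 3825: 9775m ≡ 8925 (mod 3825). With g = gcd(9775, 3825) = 425 dividing 8925, divide through: 23m ≡ 21 (mod 9).
Since gcd(23, 9) = 1, m ≡ 21·(23)⁻¹ ≡ 6 (mod 9). Smallest non-negative: 6.

6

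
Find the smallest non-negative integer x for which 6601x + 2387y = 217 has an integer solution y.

217

Euclid: 6601 = 2·2387 + 1827; 2387 = 1·1827 + 560; 1827 = 3·560 + 147; 560 = 3·147 + 119; 147 = 1·119 + 28; 119 = 4·28 + 7; 28 = 4·7 + 0 → gcd = 7; 217 = 7·31.
Back-substitution yields 6601·(-81) + 2387·(224) = 7, so one solution is x = -81·31 = -2511, y = 224·31 = 6944.
Solutions in x differ by 2387/7 = 341; the one in [0, 341) is -2511 mod 341 = 217.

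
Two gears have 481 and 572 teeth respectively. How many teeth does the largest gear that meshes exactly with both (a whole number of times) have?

13

481 = 13 · 37
572 = 2² · 11 · 13
Common: 13 = 13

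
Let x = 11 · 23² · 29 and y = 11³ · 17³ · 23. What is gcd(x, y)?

253

min exponent per shared prime: 11 · 23 = 253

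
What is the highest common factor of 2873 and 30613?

1

Euclid: 30613 = 10·2873 + 1883; 2873 = 1·1883 + 990; 1883 = 1·990 + 893; 990 = 1·893 + 97; 893 = 9·97 + 20; 97 = 4·20 + 17; 20 = 1·17 + 3; 17 = 5·3 + 2; 3 = 1·2 + 1; 2 = 2·1 + 0. Last nonzero remainder: 1.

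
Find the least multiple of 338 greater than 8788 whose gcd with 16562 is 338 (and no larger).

16562 = 338·49. Any a with gcd(a, 16562) = 338 is a multiple of 338, say 338s, with s coprime to 49.
Need s > 8788/338, so s ≥ 27. First s ≥ 27 with gcd(s, 49) = 1 is s = 27. Thus a = 338·27 = 9126.

9126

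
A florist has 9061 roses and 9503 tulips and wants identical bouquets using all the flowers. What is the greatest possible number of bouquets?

Euclid: 9503 = 1·9061 + 442; 9061 = 20·442 + 221; 442 = 2·221 + 0. Last nonzero remainder: 221.

221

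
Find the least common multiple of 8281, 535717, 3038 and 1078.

4749666922

8281 = 7² · 13²; 535717 = 7² · 13 · 29²; 3038 = 2 · 7² · 31; 1078 = 2 · 7² · 11
lcm takes max exponent of each prime: 2 · 7² · 11 · 13² · 29² · 31 = 4749666922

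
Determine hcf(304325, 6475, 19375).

25

304325 = 5² · 7 · 37 · 47; 6475 = 5² · 7 · 37; 19375 = 5⁴ · 31
gcd takes min exponent of each prime: 5² = 25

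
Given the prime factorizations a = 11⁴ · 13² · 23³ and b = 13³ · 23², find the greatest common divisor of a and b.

89401

min exponent per shared prime: 13² · 23² = 89401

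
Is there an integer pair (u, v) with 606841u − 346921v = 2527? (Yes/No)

By Bézout, 606841u − 346921v = 2527 has integer solutions iff gcd(606841, 346921) | 2527.
Euclid: 606841 = 1·346921 + 259920; 346921 = 1·259920 + 87001; 259920 = 2·87001 + 85918; 87001 = 1·85918 + 1083; 85918 = 79·1083 + 361; 1083 = 3·361 + 0. gcd = 361; 2527 mod 361 = 0. Yes.

Yes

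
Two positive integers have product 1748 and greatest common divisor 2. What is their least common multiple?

874

For any two positive integers, gcd × lcm equals their product. Hence lcm = 1748 / 2 = 874.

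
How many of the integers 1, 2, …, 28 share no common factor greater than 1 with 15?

15

15 = 3·5. Inclusion–exclusion on these primes:
28 − ⌊28/3⌋ − ⌊28/5⌋ + ⌊28/15⌋ = 15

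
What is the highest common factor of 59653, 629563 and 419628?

gcd(59653, 629563): 629563 = 10·59653 + 33033; 59653 = 1·33033 + 26620; 33033 = 1·26620 + 6413; 26620 = 4·6413 + 968; 6413 = 6·968 + 605; 968 = 1·605 + 363; 605 = 1·363 + 242; 363 = 1·242 + 121; 242 = 2·121 + 0 → 121
gcd(121, 419628): 419628 = 3468·121 + 0 → 121

121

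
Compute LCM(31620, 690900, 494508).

31620 = 2² · 3 · 5 · 17 · 31; 690900 = 2² · 3 · 5² · 7² · 47; 494508 = 2² · 3 · 7² · 29²
lcm takes max exponent of each prime: 2² · 3 · 5² · 7² · 17 · 29² · 31 · 47 = 306211716300

306211716300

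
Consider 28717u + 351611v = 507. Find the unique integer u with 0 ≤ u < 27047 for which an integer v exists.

Euclid: 351611 = 12·28717 + 7007; 28717 = 4·7007 + 689; 7007 = 10·689 + 117; 689 = 5·117 + 104; 117 = 1·104 + 13; 104 = 8·13 + 0 → gcd = 13; 507 = 13·39.
Back-substitution yields 28717·(-3061) + 351611·(250) = 13, so one solution is u = -3061·39 = -119379, v = 250·39 = 9750.
Solutions in u differ by 351611/13 = 27047; the one in [0, 27047) is -119379 mod 27047 = 15856.

15856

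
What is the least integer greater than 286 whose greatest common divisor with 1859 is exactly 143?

Multiples of 143 above 286: 143·3, 143·4, … . Need the cofactor coprime to 1859/143 = 13.
Checking s = 3, 4, … the first with gcd(s, 13) = 1 is s = 3, giving 429.

429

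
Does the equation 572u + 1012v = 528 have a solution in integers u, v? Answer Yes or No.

By Bézout, 572u + 1012v = 528 has integer solutions iff gcd(572, 1012) | 528.
Euclid: 1012 = 1·572 + 440; 572 = 1·440 + 132; 440 = 3·132 + 44; 132 = 3·44 + 0. gcd = 44; 528 mod 44 = 0. Yes.

Yes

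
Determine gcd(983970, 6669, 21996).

117

983970 = 2 · 3² · 5 · 13 · 29²; 6669 = 3³ · 13 · 19; 21996 = 2² · 3² · 13 · 47
gcd takes min exponent of each prime: 3² · 13 = 117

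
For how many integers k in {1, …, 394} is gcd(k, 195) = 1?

195

195 = 3·5·13. Inclusion–exclusion on these primes:
394 − ⌊394/3⌋ − ⌊394/5⌋ − ⌊394/13⌋ + ⌊394/15⌋ + ⌊394/39⌋ + ⌊394/65⌋ − ⌊394/195⌋ = 195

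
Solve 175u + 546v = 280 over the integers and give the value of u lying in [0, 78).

64

gcd(175, 546) = 7 (Euclid: 546 = 3·175 + 21; 175 = 8·21 + 7; 21 = 3·7 + 0), and 7 | 280.
Extended Euclid: 175·(25) + 546·(-8) = 7. Scale by 40: u₀ = 1000.
General solution u = u₀ + 78t; reducing mod 78 gives u = 64 (and v = -20).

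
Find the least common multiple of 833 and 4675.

229075

gcd first: 4675 = 5·833 + 510; 833 = 1·510 + 323; 510 = 1·323 + 187; 323 = 1·187 + 136; 187 = 1·136 + 51; 136 = 2·51 + 34; 51 = 1·34 + 17; 34 = 2·17 + 0 → gcd = 17
lcm = 833·4675/gcd = 3894275/17 = 229075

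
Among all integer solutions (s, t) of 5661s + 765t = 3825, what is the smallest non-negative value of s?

Reduce mod 765: 5661s ≡ 3825 (mod 765). With g = gcd(5661, 765) = 153 dividing 3825, divide through: 37s ≡ 25 (mod 5).
Since gcd(37, 5) = 1, s ≡ 25·(37)⁻¹ ≡ 0 (mod 5). Smallest non-negative: 0.

0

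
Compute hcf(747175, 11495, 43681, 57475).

2299

gcd(747175, 11495): 747175 = 65·11495 + 0 → 11495
gcd(11495, 43681): 43681 = 3·11495 + 9196; 11495 = 1·9196 + 2299; 9196 = 4·2299 + 0 → 2299
gcd(2299, 57475): 57475 = 25·2299 + 0 → 2299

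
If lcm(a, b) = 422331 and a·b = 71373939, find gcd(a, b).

169

From gcd × lcm = ab: gcd = 71373939 / 422331 = 169.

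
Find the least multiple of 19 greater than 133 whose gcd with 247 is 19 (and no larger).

152

gcd(t, 247) = 19 forces 19 | t; write t = 19s. Then gcd(19s, 19·13) = 19·gcd(s, 13), so need gcd(s, 13) = 1.
19s > 133 gives s ≥ 8. The least s ≥ 8 coprime to 13 is 8, so t = 19·8 = 152.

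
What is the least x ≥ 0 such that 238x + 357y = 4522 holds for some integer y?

1

gcd(238, 357) = 119 (Euclid: 357 = 1·238 + 119; 238 = 2·119 + 0), and 119 | 4522.
Extended Euclid: 238·(-1) + 357·(1) = 119. Scale by 38: x₀ = -38.
General solution x = x₀ + 3t; reducing mod 3 gives x = 1 (and y = 12).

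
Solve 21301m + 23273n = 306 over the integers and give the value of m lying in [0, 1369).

gcd(21301, 23273) = 17 (Euclid: 23273 = 1·21301 + 1972; 21301 = 10·1972 + 1581; 1972 = 1·1581 + 391; 1581 = 4·391 + 17; 391 = 23·17 + 0), and 17 | 306.
Extended Euclid: 21301·(59) + 23273·(-54) = 17. Scale by 18: m₀ = 1062.
General solution m = m₀ + 1369t; reducing mod 1369 gives m = 1062 (and n = -972).

1062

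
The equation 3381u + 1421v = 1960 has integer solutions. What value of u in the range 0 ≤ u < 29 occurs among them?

1

Euclid: 3381 = 2·1421 + 539; 1421 = 2·539 + 343; 539 = 1·343 + 196; 343 = 1·196 + 147; 196 = 1·147 + 49; 147 = 3·49 + 0 → gcd = 49; 1960 = 49·40.
Back-substitution yields 3381·(8) + 1421·(-19) = 49, so one solution is u = 8·40 = 320, v = -19·40 = -760.
Solutions in u differ by 1421/49 = 29; the one in [0, 29) is 320 mod 29 = 1.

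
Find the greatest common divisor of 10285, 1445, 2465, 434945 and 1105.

85

gcd(10285, 1445): 10285 = 7·1445 + 170; 1445 = 8·170 + 85; 170 = 2·85 + 0 → 85
gcd(85, 2465): 2465 = 29·85 + 0 → 85
gcd(85, 434945): 434945 = 5117·85 + 0 → 85
gcd(85, 1105): 1105 = 13·85 + 0 → 85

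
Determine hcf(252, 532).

Euclid: 532 = 2·252 + 28; 252 = 9·28 + 0. Last nonzero remainder: 28.

28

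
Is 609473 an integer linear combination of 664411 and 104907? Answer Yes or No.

No

gcd(664411, 104907): 664411 = 6·104907 + 34969; 104907 = 3·34969 + 0 → 34969
34969 does not divide 609473, so a solution does not exist.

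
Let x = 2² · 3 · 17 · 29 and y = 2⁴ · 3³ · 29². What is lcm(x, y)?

6176304

max exponent per prime: 2⁴ · 3³ · 17 · 29² = 6176304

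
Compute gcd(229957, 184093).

Euclid: 229957 = 1·184093 + 45864; 184093 = 4·45864 + 637; 45864 = 72·637 + 0. Last nonzero remainder: 637.

637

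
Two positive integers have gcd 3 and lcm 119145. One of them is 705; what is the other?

507

p·q = gcd·lcm = 3·119145 = 357435, so q = 357435/705 = 507.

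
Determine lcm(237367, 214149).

205797189

237367 = 13 · 19 · 31²; 214149 = 3 · 13 · 17² · 19
max exponents: 3 · 13 · 17² · 19 · 31² = 205797189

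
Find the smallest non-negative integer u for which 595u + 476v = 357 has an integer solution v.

3

Reduce mod 476: 595u ≡ 357 (mod 476). With g = gcd(595, 476) = 119 dividing 357, divide through: 5u ≡ 3 (mod 4).
Since gcd(5, 4) = 1, u ≡ 3·(5)⁻¹ ≡ 3 (mod 4). Smallest non-negative: 3.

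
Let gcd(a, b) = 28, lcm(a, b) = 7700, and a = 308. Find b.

700

Using ab = gcd(a,b)·lcm(a,b) = 28·7700 = 215600, we get b = 215600/308 = 700.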